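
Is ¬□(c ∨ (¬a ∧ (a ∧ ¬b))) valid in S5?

Invalid (countermodel exists)

Tableau for the negation □(c ∨ (¬a ∧ (a ∧ ¬b))):
1. □(c ∨ (¬a ∧ (a ∧ ¬b))), 0
2. c ∨ (¬a ∧ (a ∧ ¬b)), 0
3. c, 0
Accessibility: 0R0
The negation has an open branch (countermodel exists).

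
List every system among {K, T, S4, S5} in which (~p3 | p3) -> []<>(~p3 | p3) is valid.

T-tableau for the negation ~((~p3 | p3) -> []<>(~p3 | p3)):
1. ~((~p3 | p3) -> []<>(~p3 | p3)), w0
2. ~p3 | p3, w0   [~->-rule on 1]
3. ~[]<>(~p3 | p3), w0   [~->-rule on 1]
4. p3, w0   [|-rule on 2 (branches; this branch)]
5. ~<>(~p3 | p3), w1   [~[]-rule on 3: fresh world w1, w0Rw1]
6. ~(~p3 | p3), w1   [~<>-rule on 5 via w1Rw1]
7. p3, w1   [~|-rule on 6]
8. ~p3, w1   [~|-rule on 6]
Accessibility: w0Rw0, w0Rw1, w1Rw1
Branch closes: p3 and ~p3 both at w1.
Every branch closes (one shown): valid in T, hence also in S4, S5 (every theorem of T is a theorem of S4 and S5).
K-tableau for the negation ~((~p3 | p3) -> []<>(~p3 | p3)):
1. ~((~p3 | p3) -> []<>(~p3 | p3)), w0
2. ~p3 | p3, w0   [~->-rule on 1]
3. ~[]<>(~p3 | p3), w0   [~->-rule on 1]
4. p3, w0   [|-rule on 2 (branches; this branch)]
5. ~<>(~p3 | p3), w1   [~[]-rule on 3: fresh world w1, w0Rw1]
Accessibility: w0Rw1
Complete open branch: countermodel on a K-frame, so not valid in K.

T, S4, S5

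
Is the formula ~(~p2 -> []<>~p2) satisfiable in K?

Satisfiable

1. ~(~p2 -> []<>~p2), w0
2. ~p2, w0   [~->-rule on 1]
3. ~[]<>~p2, w0   [~->-rule on 1]
4. ~<>~p2, w1   [~[]-rule on 3: fresh world w1, w0Rw1]
Accessibility: w0Rw1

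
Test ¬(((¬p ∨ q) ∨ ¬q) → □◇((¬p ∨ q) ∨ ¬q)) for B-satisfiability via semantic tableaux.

No, unsatisfiable

1. ¬(((¬p ∨ q) ∨ ¬q) → □◇((¬p ∨ q) ∨ ¬q)), 0
2. (¬p ∨ q) ∨ ¬q, 0
3. ¬□◇((¬p ∨ q) ∨ ¬q), 0
4. ¬p ∨ q, 0
5. q, 0
6. ¬◇((¬p ∨ q) ∨ ¬q), 1
7. ¬((¬p ∨ q) ∨ ¬q), 0
8. ¬(¬p ∨ q), 0
9. p, 0
10. ¬q, 0
Accessibility: 0R0, 0R1, 1R0, 1R1
Branch closes: q and ¬q both at 0.
(One branch shown.) All branches close.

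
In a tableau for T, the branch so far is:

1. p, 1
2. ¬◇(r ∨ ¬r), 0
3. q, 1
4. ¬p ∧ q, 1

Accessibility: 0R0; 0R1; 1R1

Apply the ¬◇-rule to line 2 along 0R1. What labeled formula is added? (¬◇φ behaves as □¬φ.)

¬(r ∨ ¬r), 1

¬◇φ behaves as □¬φ: propagate the negated body to each accessible world.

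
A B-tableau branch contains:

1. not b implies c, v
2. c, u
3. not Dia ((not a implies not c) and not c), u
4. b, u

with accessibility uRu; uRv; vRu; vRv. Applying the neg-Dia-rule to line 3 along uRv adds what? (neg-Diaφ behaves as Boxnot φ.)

neg-Diaφ behaves as Boxnot φ: propagate the negated body to each accessible world.

not ((not a implies not c) and not c), v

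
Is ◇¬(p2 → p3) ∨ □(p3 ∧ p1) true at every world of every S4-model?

Tableau for the negation ¬(◇¬(p2 → p3) ∨ □(p3 ∧ p1)):
1. ¬(◇¬(p2 → p3) ∨ □(p3 ∧ p1)), 0
2. ¬◇¬(p2 → p3), 0
3. ¬□(p3 ∧ p1), 0
4. p2 → p3, 0
5. p3, 0
6. ¬(p3 ∧ p1), 1
7. p2 → p3, 1
8. ¬p1, 1
9. p3, 1
Accessibility: 0R0, 0R1, 1R1
The negation has an open branch (countermodel exists).

No, not valid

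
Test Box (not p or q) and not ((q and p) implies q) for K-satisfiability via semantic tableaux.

1. Box (not p or q) and not ((q and p) implies q), 0
2. Box (not p or q), 0   [and-rule on 1]
3. not ((q and p) implies q), 0   [and-rule on 1]
4. q and p, 0   [neg-implies-rule on 3]
5. not q, 0   [neg-implies-rule on 3]
6. q, 0   [and-rule on 4]
7. p, 0   [and-rule on 4]
Branch closes: q and not q both at 0.
All branches of the tableau close; one closing branch shown above.

Unsatisfiable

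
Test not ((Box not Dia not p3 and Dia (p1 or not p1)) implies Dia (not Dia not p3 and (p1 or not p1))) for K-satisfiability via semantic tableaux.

1. not ((Box not Dia not p3 and Dia (p1 or not p1)) implies Dia (not Dia not p3 and (p1 or not p1))), 0
2. Box not Dia not p3 and Dia (p1 or not p1), 0
3. not Dia (not Dia not p3 and (p1 or not p1)), 0
4. Box not Dia not p3, 0
5. Dia (p1 or not p1), 0
6. p1 or not p1, 1
7. not (not Dia not p3 and (p1 or not p1)), 1
8. not Dia not p3, 1
9. not p1, 1
10. Dia not p3, 1
11. not p3, 2
12. p3, 2
Accessibility: 0R1, 1R2
Branch closes: p3 and not p3 both at 2.
(One branch shown.) All branches close.

Unsatisfiable (every branch closes)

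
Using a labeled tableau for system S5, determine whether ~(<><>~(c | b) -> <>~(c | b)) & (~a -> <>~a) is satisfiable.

No, unsatisfiable

1. ~(<><>~(c | b) -> <>~(c | b)) & (~a -> <>~a), w0
2. ~(<><>~(c | b) -> <>~(c | b)), w0   [&-rule on 1]
3. ~a -> <>~a, w0   [&-rule on 1]
4. <><>~(c | b), w0   [~->-rule on 2]
5. ~<>~(c | b), w0   [~->-rule on 2]
6. c | b, w0   [~<>-rule on 5 via w0Rw0]
7. <>~a, w0   [->-rule on 3 (branches; this branch)]
8. b, w0   [|-rule on 6 (branches; this branch)]
9. <>~(c | b), w1   [<>-rule on 4: fresh world w1, w0Rw1]
10. c | b, w1   [~<>-rule on 5 via w0Rw1]
11. b, w1   [|-rule on 10 (branches; this branch)]
12. ~a, w2   [<>-rule on 7: fresh world w2, w0Rw2]
13. c | b, w2   [~<>-rule on 5 via w0Rw2]
14. b, w2   [|-rule on 13 (branches; this branch)]
15. ~(c | b), w3   [<>-rule on 9: fresh world w3, w1Rw3]
16. ~c, w3   [~|-rule on 15]
17. ~b, w3   [~|-rule on 15]
18. c | b, w3   [~<>-rule on 5 via w0Rw3]
19. b, w3   [|-rule on 18 (branches; this branch)]
Accessibility: w0Rw0, w0Rw1, w0Rw2, w0Rw3, w1Rw0, w1Rw1, w1Rw2, w1Rw3, w2Rw0, w2Rw1, w2Rw2, w2Rw3, w3Rw0, w3Rw1, w3Rw2, w3Rw3
Branch closes: b and ~b both at w3.
(One branch shown.) All branches close.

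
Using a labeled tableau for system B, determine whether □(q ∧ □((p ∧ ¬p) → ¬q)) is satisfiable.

1. □(q ∧ □((p ∧ ¬p) → ¬q)), w0
2. q ∧ □((p ∧ ¬p) → ¬q), w0   [□-rule on 1 via w0Rw0]
3. q, w0   [∧-rule on 2]
4. □((p ∧ ¬p) → ¬q), w0   [∧-rule on 2]
5. (p ∧ ¬p) → ¬q, w0   [□-rule on 4 via w0Rw0]
6. ¬(p ∧ ¬p), w0   [→-rule on 5 (branches; this branch)]
7. p, w0   [¬∧-rule on 6 (branches; this branch)]
Accessibility: w0Rw0

Satisfiable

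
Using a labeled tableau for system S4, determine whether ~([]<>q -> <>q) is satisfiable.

No, unsatisfiable

1. ~([]<>q -> <>q), w0
2. []<>q, w0   [~->-rule on 1]
3. ~<>q, w0   [~->-rule on 1]
4. <>q, w0   [[]-rule on 2 via w0Rw0]
5. ~q, w0   [~<>-rule on 3 via w0Rw0]
6. q, w1   [<>-rule on 4: fresh world w1, w0Rw1]
7. <>q, w1   [[]-rule on 2 via w0Rw1]
8. ~q, w1   [~<>-rule on 3 via w0Rw1]
Accessibility: w0Rw0, w0Rw1, w1Rw1
Branch closes: q and ~q both at w1.
(One branch shown.) All branches close.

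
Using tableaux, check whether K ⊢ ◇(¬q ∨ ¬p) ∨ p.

Tableau for the negation ¬(◇(¬q ∨ ¬p) ∨ p):
1. ¬(◇(¬q ∨ ¬p) ∨ p), u
2. ¬◇(¬q ∨ ¬p), u
3. ¬p, u
The negation has an open branch (countermodel exists).

No, not valid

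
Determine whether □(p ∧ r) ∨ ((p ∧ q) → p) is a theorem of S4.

Tableau for the negation ¬(□(p ∧ r) ∨ ((p ∧ q) → p)):
1. ¬(□(p ∧ r) ∨ ((p ∧ q) → p)), w0
2. ¬□(p ∧ r), w0   [¬∨-rule on 1]
3. ¬((p ∧ q) → p), w0   [¬∨-rule on 1]
4. p ∧ q, w0   [¬→-rule on 3]
5. ¬p, w0   [¬→-rule on 3]
6. p, w0   [∧-rule on 4]
7. q, w0   [∧-rule on 4]
Accessibility: w0Rw0
Branch closes: p and ¬p both at w0.
All branches of the negation close; one closing branch shown above.

Valid in S4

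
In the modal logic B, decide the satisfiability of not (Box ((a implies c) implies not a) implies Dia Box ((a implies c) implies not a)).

1. not (Box ((a implies c) implies not a) implies Dia Box ((a implies c) implies not a)), u
2. Box ((a implies c) implies not a), u   [neg-implies-rule on 1]
3. not Dia Box ((a implies c) implies not a), u   [neg-implies-rule on 1]
4. (a implies c) implies not a, u   [Box-rule on 2 via uRu]
5. not Box ((a implies c) implies not a), u   [neg-Dia-rule on 3 via uRu]
6. not (a implies c), u   [implies-rule on 4 (branches; this branch)]
7. a, u   [neg-implies-rule on 6]
8. not c, u   [neg-implies-rule on 6]
9. not ((a implies c) implies not a), v   [neg-Box-rule on 5: fresh world v, uRv]
10. a implies c, v   [neg-implies-rule on 9]
11. a, v   [neg-implies-rule on 9]
12. (a implies c) implies not a, v   [Box-rule on 2 via uRv]
13. not Box ((a implies c) implies not a), v   [neg-Dia-rule on 3 via uRv]
14. c, v   [implies-rule on 10 (branches; this branch)]
15. not (a implies c), v   [implies-rule on 12 (branches; this branch)]
16. not c, v   [neg-implies-rule on 15]
Accessibility: uRu, uRv, vRu, vRv
Branch closes: c and not c both at v.
(One branch shown.) All branches close.

No, unsatisfiable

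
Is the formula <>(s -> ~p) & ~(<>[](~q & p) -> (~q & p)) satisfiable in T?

Yes, satisfiable

1. <>(s -> ~p) & ~(<>[](~q & p) -> (~q & p)), 0
2. <>(s -> ~p), 0   [&-rule on 1]
3. ~(<>[](~q & p) -> (~q & p)), 0   [&-rule on 1]
4. <>[](~q & p), 0   [~->-rule on 3]
5. ~(~q & p), 0   [~->-rule on 3]
6. ~p, 0   [~&-rule on 5 (branches; this branch)]
7. s -> ~p, 1   [<>-rule on 2: fresh world 1, 0R1]
8. ~p, 1   [->-rule on 7 (branches; this branch)]
9. [](~q & p), 2   [<>-rule on 4: fresh world 2, 0R2]
10. ~q & p, 2   [[]-rule on 9 via 2R2]
11. ~q, 2   [&-rule on 10]
12. p, 2   [&-rule on 10]
Accessibility: 0R0, 0R1, 0R2, 1R1, 2R2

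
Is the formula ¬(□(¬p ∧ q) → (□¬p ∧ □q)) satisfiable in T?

Unsatisfiable (every branch closes)

1. ¬(□(¬p ∧ q) → (□¬p ∧ □q)), w0
2. □(¬p ∧ q), w0   [¬→-rule on 1]
3. ¬(□¬p ∧ □q), w0   [¬→-rule on 1]
4. ¬p ∧ q, w0   [□-rule on 2 via w0Rw0]
5. ¬p, w0   [∧-rule on 4]
6. q, w0   [∧-rule on 4]
7. ¬□q, w0   [¬∧-rule on 3 (branches; this branch)]
8. ¬q, w1   [¬□-rule on 7: fresh world w1, w0Rw1]
9. ¬p ∧ q, w1   [□-rule on 2 via w0Rw1]
10. ¬p, w1   [∧-rule on 9]
11. q, w1   [∧-rule on 9]
Accessibility: w0Rw0, w0Rw1, w1Rw1
Branch closes: q and ¬q both at w1.
Every branch closes; the branch above is one of them.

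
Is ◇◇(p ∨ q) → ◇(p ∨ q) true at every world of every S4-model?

Yes, valid

Tableau for the negation ¬(◇◇(p ∨ q) → ◇(p ∨ q)):
1. ¬(◇◇(p ∨ q) → ◇(p ∨ q)), u
2. ◇◇(p ∨ q), u
3. ¬◇(p ∨ q), u
4. ¬(p ∨ q), u
5. ¬p, u
6. ¬q, u
7. ◇(p ∨ q), v
8. ¬(p ∨ q), v
9. ¬p, v
10. ¬q, v
11. p ∨ q, w
12. ¬(p ∨ q), w
13. ¬p, w
14. ¬q, w
15. q, w
Accessibility: uRu, uRv, uRw, vRv, vRw, wRw
Branch closes: q and ¬q both at w.
All branches of the negation close; one closing branch shown above.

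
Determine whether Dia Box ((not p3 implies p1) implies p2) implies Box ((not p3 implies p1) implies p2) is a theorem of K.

Tableau for the negation not (Dia Box ((not p3 implies p1) implies p2) implies Box ((not p3 implies p1) implies p2)):
1. not (Dia Box ((not p3 implies p1) implies p2) implies Box ((not p3 implies p1) implies p2)), w0
2. Dia Box ((not p3 implies p1) implies p2), w0
3. not Box ((not p3 implies p1) implies p2), w0
4. Box ((not p3 implies p1) implies p2), w1
5. not ((not p3 implies p1) implies p2), w2
6. not p3 implies p1, w2
7. not p2, w2
8. p1, w2
Accessibility: w0Rw1, w0Rw2
The negation has an open branch (countermodel exists).

Invalid (countermodel exists)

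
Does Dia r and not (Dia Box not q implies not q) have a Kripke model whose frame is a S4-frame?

1. Dia r and not (Dia Box not q implies not q), u
2. Dia r, u
3. not (Dia Box not q implies not q), u
4. Dia Box not q, u
5. q, u
6. r, v
7. Box not q, w
8. not q, w
Accessibility: uRu, uRv, uRw, vRv, wRw

Satisfiable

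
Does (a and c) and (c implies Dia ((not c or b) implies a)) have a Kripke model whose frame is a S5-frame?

Yes, satisfiable

1. (a and c) and (c implies Dia ((not c or b) implies a)), u
2. a and c, u
3. c implies Dia ((not c or b) implies a), u
4. a, u
5. c, u
6. Dia ((not c or b) implies a), u
7. (not c or b) implies a, v
8. a, v
Accessibility: uRu, uRv, vRu, vRv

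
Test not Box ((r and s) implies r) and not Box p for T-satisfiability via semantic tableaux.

1. not Box ((r and s) implies r) and not Box p, 0
2. not Box ((r and s) implies r), 0
3. not Box p, 0
4. not ((r and s) implies r), 1
5. r and s, 1
6. not r, 1
7. r, 1
8. s, 1
Accessibility: 0R0, 0R1, 1R1
Branch closes: r and not r both at 1.
Every branch closes; the branch above is one of them.

Unsatisfiable (every branch closes)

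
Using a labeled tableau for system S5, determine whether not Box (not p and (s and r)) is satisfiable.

1. not Box (not p and (s and r)), u
2. not (not p and (s and r)), v
3. not (s and r), v
4. not r, v
Accessibility: uRu, uRv, vRu, vRv

Yes, satisfiable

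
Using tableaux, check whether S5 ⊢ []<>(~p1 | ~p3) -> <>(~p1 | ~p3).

Tableau for the negation ~([]<>(~p1 | ~p3) -> <>(~p1 | ~p3)):
1. ~([]<>(~p1 | ~p3) -> <>(~p1 | ~p3)), w0
2. []<>(~p1 | ~p3), w0
3. ~<>(~p1 | ~p3), w0
4. <>(~p1 | ~p3), w0
5. ~(~p1 | ~p3), w0
6. p1, w0
7. p3, w0
8. ~p1 | ~p3, w1
9. <>(~p1 | ~p3), w1
10. ~(~p1 | ~p3), w1
11. p1, w1
12. p3, w1
13. ~p3, w1
Accessibility: w0Rw0, w0Rw1, w1Rw0, w1Rw1
Branch closes: p3 and ~p3 both at w1.
All branches of the negation close; one closing branch shown above.

Valid in S5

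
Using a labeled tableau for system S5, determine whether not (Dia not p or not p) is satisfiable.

Satisfiable (open branch found)

1. not (Dia not p or not p), 0
2. not Dia not p, 0
3. p, 0
Accessibility: 0R0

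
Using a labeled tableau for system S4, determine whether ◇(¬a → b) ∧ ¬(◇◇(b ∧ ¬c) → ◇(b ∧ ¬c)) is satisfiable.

No, unsatisfiable

1. ◇(¬a → b) ∧ ¬(◇◇(b ∧ ¬c) → ◇(b ∧ ¬c)), w0
2. ◇(¬a → b), w0
3. ¬(◇◇(b ∧ ¬c) → ◇(b ∧ ¬c)), w0
4. ◇◇(b ∧ ¬c), w0
5. ¬◇(b ∧ ¬c), w0
6. ¬(b ∧ ¬c), w0
7. c, w0
8. ¬a → b, w1
9. ¬(b ∧ ¬c), w1
10. b, w1
11. c, w1
12. ◇(b ∧ ¬c), w2
13. ¬(b ∧ ¬c), w2
14. c, w2
15. b ∧ ¬c, w3
16. b, w3
17. ¬c, w3
18. ¬(b ∧ ¬c), w3
19. c, w3
Accessibility: w0Rw0, w0Rw1, w0Rw2, w0Rw3, w1Rw1, w2Rw2, w2Rw3, w3Rw3
Branch closes: c and ¬c both at w3.
Every branch closes; the branch above is one of them.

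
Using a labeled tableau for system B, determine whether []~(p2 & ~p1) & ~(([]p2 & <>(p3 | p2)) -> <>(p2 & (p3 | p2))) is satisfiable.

1. []~(p2 & ~p1) & ~(([]p2 & <>(p3 | p2)) -> <>(p2 & (p3 | p2))), w0
2. []~(p2 & ~p1), w0   [&-rule on 1]
3. ~(([]p2 & <>(p3 | p2)) -> <>(p2 & (p3 | p2))), w0   [&-rule on 1]
4. []p2 & <>(p3 | p2), w0   [~->-rule on 3]
5. ~<>(p2 & (p3 | p2)), w0   [~->-rule on 3]
6. []p2, w0   [&-rule on 4]
7. <>(p3 | p2), w0   [&-rule on 4]
8. ~(p2 & ~p1), w0   [[]-rule on 2 via w0Rw0]
9. ~(p2 & (p3 | p2)), w0   [~<>-rule on 5 via w0Rw0]
10. p2, w0   [[]-rule on 6 via w0Rw0]
11. p1, w0   [~&-rule on 8 (branches; this branch)]
12. ~(p3 | p2), w0   [~&-rule on 9 (branches; this branch)]
13. ~p3, w0   [~|-rule on 12]
14. ~p2, w0   [~|-rule on 12]
Accessibility: w0Rw0
Branch closes: p2 and ~p2 both at w0.
All branches of the tableau close; one closing branch shown above.

Unsatisfiable (every branch closes)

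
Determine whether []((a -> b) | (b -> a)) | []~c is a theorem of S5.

Tableau for the negation ~([]((a -> b) | (b -> a)) | []~c):
1. ~([]((a -> b) | (b -> a)) | []~c), 0
2. ~[]((a -> b) | (b -> a)), 0
3. ~[]~c, 0
4. ~((a -> b) | (b -> a)), 1
5. ~(a -> b), 1
6. ~(b -> a), 1
7. a, 1
8. ~b, 1
9. b, 1
10. ~a, 1
Accessibility: 0R0, 0R1, 1R0, 1R1
Branch closes: b and ~b both at 1.
Every branch of the negation's tableau closes; the branch above is one of them.

Valid in S5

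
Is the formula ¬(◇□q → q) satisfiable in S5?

1. ¬(◇□q → q), u
2. ◇□q, u   [¬→-rule on 1]
3. ¬q, u   [¬→-rule on 1]
4. □q, v   [◇-rule on 2: fresh world v, uRv]
5. q, u   [□-rule on 4 via vRu]
Accessibility: uRu, uRv, vRu, vRv
Branch closes: q and ¬q both at u.
(One branch shown.) All branches close.

Unsatisfiable (every branch closes)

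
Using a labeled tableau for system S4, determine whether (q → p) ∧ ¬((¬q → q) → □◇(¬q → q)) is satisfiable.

Satisfiable

1. (q → p) ∧ ¬((¬q → q) → □◇(¬q → q)), w0
2. q → p, w0   [∧-rule on 1]
3. ¬((¬q → q) → □◇(¬q → q)), w0   [∧-rule on 1]
4. ¬q → q, w0   [¬→-rule on 3]
5. ¬□◇(¬q → q), w0   [¬→-rule on 3]
6. p, w0   [→-rule on 2 (branches; this branch)]
7. q, w0   [→-rule on 4 (branches; this branch)]
8. ¬◇(¬q → q), w1   [¬□-rule on 5: fresh world w1, w0Rw1]
9. ¬(¬q → q), w1   [¬◇-rule on 8 via w1Rw1]
10. ¬q, w1   [¬→-rule on 9]
Accessibility: w0Rw0, w0Rw1, w1Rw1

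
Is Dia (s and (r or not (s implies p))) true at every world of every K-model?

Tableau for the negation not Dia (s and (r or not (s implies p))):
1. not Dia (s and (r or not (s implies p))), u
The negation has an open branch (countermodel exists).

No, not valid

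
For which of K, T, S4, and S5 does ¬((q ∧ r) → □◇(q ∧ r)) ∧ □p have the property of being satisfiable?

S5-tableau for the formula:
1. ¬((q ∧ r) → □◇(q ∧ r)) ∧ □p, u
2. ¬((q ∧ r) → □◇(q ∧ r)), u
3. □p, u
4. q ∧ r, u
5. ¬□◇(q ∧ r), u
6. q, u
7. r, u
8. p, u
9. ¬◇(q ∧ r), v
10. p, v
11. ¬(q ∧ r), u
12. ¬(q ∧ r), v
13. ¬r, u
Accessibility: uRu, uRv, vRu, vRv
Branch closes: r and ¬r both at u.
Every branch closes (one shown): unsatisfiable in S5.
S4-tableau for the formula:
1. ¬((q ∧ r) → □◇(q ∧ r)) ∧ □p, u
2. ¬((q ∧ r) → □◇(q ∧ r)), u
3. □p, u
4. q ∧ r, u
5. ¬□◇(q ∧ r), u
6. q, u
7. r, u
8. p, u
9. ¬◇(q ∧ r), v
10. p, v
11. ¬(q ∧ r), v
12. ¬r, v
Accessibility: uRu, uRv, vRv
Complete open branch: satisfiable in S4, hence also in K, T (this S4-model is also a K-model and a T-model).

K, T, S4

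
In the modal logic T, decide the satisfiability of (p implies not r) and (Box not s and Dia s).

1. (p implies not r) and (Box not s and Dia s), w0
2. p implies not r, w0   [and-rule on 1]
3. Box not s and Dia s, w0   [and-rule on 1]
4. Box not s, w0   [and-rule on 3]
5. Dia s, w0   [and-rule on 3]
6. not s, w0   [Box-rule on 4 via w0Rw0]
7. not r, w0   [implies-rule on 2 (branches; this branch)]
8. s, w1   [Dia-rule on 5: fresh world w1, w0Rw1]
9. not s, w1   [Box-rule on 4 via w0Rw1]
Accessibility: w0Rw0, w0Rw1, w1Rw1
Branch closes: s and not s both at w1.
All branches of the tableau close; one closing branch shown above.

Unsatisfiable (every branch closes)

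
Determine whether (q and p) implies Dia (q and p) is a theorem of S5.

Tableau for the negation not ((q and p) implies Dia (q and p)):
1. not ((q and p) implies Dia (q and p)), w0
2. q and p, w0   [neg-implies-rule on 1]
3. not Dia (q and p), w0   [neg-implies-rule on 1]
4. q, w0   [and-rule on 2]
5. p, w0   [and-rule on 2]
6. not (q and p), w0   [neg-Dia-rule on 3 via w0Rw0]
7. not p, w0   [neg-and-rule on 6 (branches; this branch)]
Accessibility: w0Rw0
Branch closes: p and not p both at w0.
Every branch of the negation's tableau closes; the branch above is one of them.

Valid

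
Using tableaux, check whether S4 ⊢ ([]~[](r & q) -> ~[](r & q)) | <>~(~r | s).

Tableau for the negation ~(([]~[](r & q) -> ~[](r & q)) | <>~(~r | s)):
1. ~(([]~[](r & q) -> ~[](r & q)) | <>~(~r | s)), 0
2. ~([]~[](r & q) -> ~[](r & q)), 0   [~|-rule on 1]
3. ~<>~(~r | s), 0   [~|-rule on 1]
4. []~[](r & q), 0   [~->-rule on 2]
5. [](r & q), 0   [~->-rule on 2]
6. ~r | s, 0   [~<>-rule on 3 via 0R0]
7. ~[](r & q), 0   [[]-rule on 4 via 0R0]
8. r & q, 0   [[]-rule on 5 via 0R0]
9. r, 0   [&-rule on 8]
10. q, 0   [&-rule on 8]
11. s, 0   [|-rule on 6 (branches; this branch)]
12. ~(r & q), 1   [~[]-rule on 7: fresh world 1, 0R1]
13. ~r | s, 1   [~<>-rule on 3 via 0R1]
14. ~[](r & q), 1   [[]-rule on 4 via 0R1]
15. r & q, 1   [[]-rule on 5 via 0R1]
16. r, 1   [&-rule on 15]
17. q, 1   [&-rule on 15]
18. ~q, 1   [~&-rule on 12 (branches; this branch)]
Accessibility: 0R0, 0R1, 1R1
Branch closes: q and ~q both at 1.
All branches of the negation close; one closing branch shown above.

Yes, valid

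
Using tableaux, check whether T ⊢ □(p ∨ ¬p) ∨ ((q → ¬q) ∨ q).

Valid

Tableau for the negation ¬(□(p ∨ ¬p) ∨ ((q → ¬q) ∨ q)):
1. ¬(□(p ∨ ¬p) ∨ ((q → ¬q) ∨ q)), w0
2. ¬□(p ∨ ¬p), w0
3. ¬((q → ¬q) ∨ q), w0
4. ¬(q → ¬q), w0
5. ¬q, w0
6. q, w0
Accessibility: w0Rw0
Branch closes: q and ¬q both at w0.
All branches of the negation close; one closing branch shown above.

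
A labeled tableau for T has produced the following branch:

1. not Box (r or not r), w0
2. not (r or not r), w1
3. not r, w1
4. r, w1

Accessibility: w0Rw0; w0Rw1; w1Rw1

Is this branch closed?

Both r and not r appear at w1.

Closed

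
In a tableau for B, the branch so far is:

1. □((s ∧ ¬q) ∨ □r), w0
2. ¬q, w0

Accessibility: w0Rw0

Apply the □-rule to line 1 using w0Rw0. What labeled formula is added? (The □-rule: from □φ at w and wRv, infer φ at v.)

(s ∧ ¬q) ∨ □r, w0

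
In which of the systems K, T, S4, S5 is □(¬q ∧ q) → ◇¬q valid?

T-tableau for the negation ¬(□(¬q ∧ q) → ◇¬q):
1. ¬(□(¬q ∧ q) → ◇¬q), 0
2. □(¬q ∧ q), 0
3. ¬◇¬q, 0
4. ¬q ∧ q, 0
5. ¬q, 0
6. q, 0
Accessibility: 0R0
Branch closes: q and ¬q both at 0.
Every branch closes (one shown): valid in T, hence also in S4, S5 (every theorem of T is a theorem of S4 and S5).
K-tableau for the negation ¬(□(¬q ∧ q) → ◇¬q):
1. ¬(□(¬q ∧ q) → ◇¬q), 0
2. □(¬q ∧ q), 0
3. ¬◇¬q, 0
Complete open branch: countermodel on a K-frame, so not valid in K.

T, S4, S5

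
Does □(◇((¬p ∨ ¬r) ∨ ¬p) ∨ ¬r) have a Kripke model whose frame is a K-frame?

1. □(◇((¬p ∨ ¬r) ∨ ¬p) ∨ ¬r), u

Satisfiable (open branch found)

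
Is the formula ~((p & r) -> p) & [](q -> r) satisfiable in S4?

No, unsatisfiable

1. ~((p & r) -> p) & [](q -> r), u
2. ~((p & r) -> p), u
3. [](q -> r), u
4. p & r, u
5. ~p, u
6. p, u
7. r, u
Accessibility: uRu
Branch closes: p and ~p both at u.
(One branch shown.) All branches close.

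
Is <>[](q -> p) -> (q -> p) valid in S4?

Tableau for the negation ~(<>[](q -> p) -> (q -> p)):
1. ~(<>[](q -> p) -> (q -> p)), 0
2. <>[](q -> p), 0   [~->-rule on 1]
3. ~(q -> p), 0   [~->-rule on 1]
4. q, 0   [~->-rule on 3]
5. ~p, 0   [~->-rule on 3]
6. [](q -> p), 1   [<>-rule on 2: fresh world 1, 0R1]
7. q -> p, 1   [[]-rule on 6 via 1R1]
8. p, 1   [->-rule on 7 (branches; this branch)]
Accessibility: 0R0, 0R1, 1R1
The negation has an open branch (countermodel exists).

Invalid (countermodel exists)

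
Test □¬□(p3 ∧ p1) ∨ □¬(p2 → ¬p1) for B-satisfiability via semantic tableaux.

1. □¬□(p3 ∧ p1) ∨ □¬(p2 → ¬p1), 0
2. □¬(p2 → ¬p1), 0
3. ¬(p2 → ¬p1), 0
4. p2, 0
5. p1, 0
Accessibility: 0R0

Satisfiable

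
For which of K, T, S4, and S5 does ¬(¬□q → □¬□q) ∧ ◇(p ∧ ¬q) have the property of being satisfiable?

S4-tableau for the formula:
1. ¬(¬□q → □¬□q) ∧ ◇(p ∧ ¬q), 0
2. ¬(¬□q → □¬□q), 0
3. ◇(p ∧ ¬q), 0
4. ¬□q, 0
5. ¬□¬□q, 0
6. p ∧ ¬q, 1
7. p, 1
8. ¬q, 1
9. ¬q, 2
10. □q, 3
11. q, 3
Accessibility: 0R0, 0R1, 0R2, 0R3, 1R1, 2R2, 3R3
Complete open branch: satisfiable in S4, hence also in K, T (this S4-model is also a K-model and a T-model).
S5-tableau for the formula:
1. ¬(¬□q → □¬□q) ∧ ◇(p ∧ ¬q), 0
2. ¬(¬□q → □¬□q), 0
3. ◇(p ∧ ¬q), 0
4. ¬□q, 0
5. ¬□¬□q, 0
6. p ∧ ¬q, 1
7. p, 1
8. ¬q, 1
9. ¬q, 2
10. □q, 3
11. q, 0
12. q, 1
Accessibility: 0R0, 0R1, 0R2, 0R3, 1R0, 1R1, 1R2, 1R3, 2R0, 2R1, 2R2, 2R3, 3R0, 3R1, 3R2, 3R3
Branch closes: q and ¬q both at 1.
Every branch closes (one shown): unsatisfiable in S5.

K, T, S4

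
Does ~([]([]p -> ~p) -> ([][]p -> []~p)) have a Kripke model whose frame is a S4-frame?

Unsatisfiable (every branch closes)

1. ~([]([]p -> ~p) -> ([][]p -> []~p)), w0
2. []([]p -> ~p), w0
3. ~([][]p -> []~p), w0
4. [][]p, w0
5. ~[]~p, w0
6. []p -> ~p, w0
7. []p, w0
8. p, w0
9. ~[]p, w0
10. p, w1
11. []p -> ~p, w1
12. []p, w1
13. ~[]p, w1
14. ~p, w2
15. []p -> ~p, w2
16. []p, w2
17. p, w2
Accessibility: w0Rw0, w0Rw1, w0Rw2, w1Rw1, w2Rw2
Branch closes: p and ~p both at w2.
Every branch closes; the branch above is one of them.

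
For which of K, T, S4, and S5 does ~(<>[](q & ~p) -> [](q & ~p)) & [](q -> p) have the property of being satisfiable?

T-tableau for the formula:
1. ~(<>[](q & ~p) -> [](q & ~p)) & [](q -> p), u
2. ~(<>[](q & ~p) -> [](q & ~p)), u
3. [](q -> p), u
4. <>[](q & ~p), u
5. ~[](q & ~p), u
6. q -> p, u
7. p, u
8. [](q & ~p), v
9. q -> p, v
10. q & ~p, v
11. q, v
12. ~p, v
13. p, v
Accessibility: uRu, uRv, vRv
Branch closes: p and ~p both at v.
Every branch closes (one shown): unsatisfiable in T, hence also in S4, S5 (every S4/S5-frame is a T-frame).
K-tableau for the formula:
1. ~(<>[](q & ~p) -> [](q & ~p)) & [](q -> p), u
2. ~(<>[](q & ~p) -> [](q & ~p)), u
3. [](q -> p), u
4. <>[](q & ~p), u
5. ~[](q & ~p), u
6. [](q & ~p), v
7. q -> p, v
8. p, v
9. ~(q & ~p), w
10. q -> p, w
11. p, w
Accessibility: uRv, uRw
Complete open branch: satisfiable in K.

K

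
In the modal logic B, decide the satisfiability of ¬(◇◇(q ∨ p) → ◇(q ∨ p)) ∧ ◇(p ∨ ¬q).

1. ¬(◇◇(q ∨ p) → ◇(q ∨ p)) ∧ ◇(p ∨ ¬q), u
2. ¬(◇◇(q ∨ p) → ◇(q ∨ p)), u   [∧-rule on 1]
3. ◇(p ∨ ¬q), u   [∧-rule on 1]
4. ◇◇(q ∨ p), u   [¬→-rule on 2]
5. ¬◇(q ∨ p), u   [¬→-rule on 2]
6. ¬(q ∨ p), u   [¬◇-rule on 5 via uRu]
7. ¬q, u   [¬∨-rule on 6]
8. ¬p, u   [¬∨-rule on 6]
9. p ∨ ¬q, v   [◇-rule on 3: fresh world v, uRv]
10. ¬(q ∨ p), v   [¬◇-rule on 5 via uRv]
11. ¬q, v   [¬∨-rule on 10]
12. ¬p, v   [¬∨-rule on 10]
13. ◇(q ∨ p), w   [◇-rule on 4: fresh world w, uRw]
14. ¬(q ∨ p), w   [¬◇-rule on 5 via uRw]
15. ¬q, w   [¬∨-rule on 14]
16. ¬p, w   [¬∨-rule on 14]
17. q ∨ p, x   [◇-rule on 13: fresh world x, wRx]
18. p, x   [∨-rule on 17 (branches; this branch)]
Accessibility: uRu, uRv, uRw, vRu, vRv, wRu, wRw, wRx, xRw, xRx

Satisfiable (open branch found)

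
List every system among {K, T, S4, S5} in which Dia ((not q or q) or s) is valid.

T, S4, S5

K-tableau for the negation not Dia ((not q or q) or s):
1. not Dia ((not q or q) or s), w0
Complete open branch: countermodel on a K-frame, so not valid in K.
T-tableau for the negation not Dia ((not q or q) or s):
1. not Dia ((not q or q) or s), w0
2. not ((not q or q) or s), w0
3. not (not q or q), w0
4. not s, w0
5. q, w0
6. not q, w0
Accessibility: w0Rw0
Branch closes: q and not q both at w0.
Every branch closes (one shown): valid in T, hence also in S4, S5 (every theorem of T is a theorem of S4 and S5).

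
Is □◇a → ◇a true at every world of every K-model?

Tableau for the negation ¬(□◇a → ◇a):
1. ¬(□◇a → ◇a), u
2. □◇a, u
3. ¬◇a, u
The negation has an open branch (countermodel exists).

No, not valid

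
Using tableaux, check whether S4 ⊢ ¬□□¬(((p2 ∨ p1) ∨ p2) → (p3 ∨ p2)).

Tableau for the negation □□¬(((p2 ∨ p1) ∨ p2) → (p3 ∨ p2)):
1. □□¬(((p2 ∨ p1) ∨ p2) → (p3 ∨ p2)), w0
2. □¬(((p2 ∨ p1) ∨ p2) → (p3 ∨ p2)), w0
3. ¬(((p2 ∨ p1) ∨ p2) → (p3 ∨ p2)), w0
4. (p2 ∨ p1) ∨ p2, w0
5. ¬(p3 ∨ p2), w0
6. ¬p3, w0
7. ¬p2, w0
8. p2 ∨ p1, w0
9. p1, w0
Accessibility: w0Rw0
The negation has an open branch (countermodel exists).

Invalid (countermodel exists)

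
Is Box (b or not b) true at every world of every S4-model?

Tableau for the negation not Box (b or not b):
1. not Box (b or not b), u
2. not (b or not b), v   [neg-Box-rule on 1: fresh world v, uRv]
3. not b, v   [neg-or-rule on 2]
4. b, v   [neg-or-rule on 2]
Accessibility: uRu, uRv, vRv
Branch closes: b and not b both at v.
All branches of the negation close; one closing branch shown above.

Yes, valid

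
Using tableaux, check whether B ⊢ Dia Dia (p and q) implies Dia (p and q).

No, not valid

Tableau for the negation not (Dia Dia (p and q) implies Dia (p and q)):
1. not (Dia Dia (p and q) implies Dia (p and q)), u
2. Dia Dia (p and q), u
3. not Dia (p and q), u
4. not (p and q), u
5. not q, u
6. Dia (p and q), v
7. not (p and q), v
8. not q, v
9. p and q, w
10. p, w
11. q, w
Accessibility: uRu, uRv, vRu, vRv, vRw, wRv, wRw
The negation has an open branch (countermodel exists).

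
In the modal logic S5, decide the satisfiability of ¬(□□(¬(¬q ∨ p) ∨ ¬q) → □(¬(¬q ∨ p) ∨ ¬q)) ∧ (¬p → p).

Unsatisfiable (every branch closes)

1. ¬(□□(¬(¬q ∨ p) ∨ ¬q) → □(¬(¬q ∨ p) ∨ ¬q)) ∧ (¬p → p), u
2. ¬(□□(¬(¬q ∨ p) ∨ ¬q) → □(¬(¬q ∨ p) ∨ ¬q)), u   [∧-rule on 1]
3. ¬p → p, u   [∧-rule on 1]
4. □□(¬(¬q ∨ p) ∨ ¬q), u   [¬→-rule on 2]
5. ¬□(¬(¬q ∨ p) ∨ ¬q), u   [¬→-rule on 2]
6. □(¬(¬q ∨ p) ∨ ¬q), u   [□-rule on 4 via uRu]
7. ¬(¬q ∨ p) ∨ ¬q, u   [□-rule on 6 via uRu]
8. p, u   [→-rule on 3 (branches; this branch)]
9. ¬q, u   [∨-rule on 7 (branches; this branch)]
10. ¬(¬(¬q ∨ p) ∨ ¬q), v   [¬□-rule on 5: fresh world v, uRv]
11. ¬q ∨ p, v   [¬∨-rule on 10]
12. q, v   [¬∨-rule on 10]
13. □(¬(¬q ∨ p) ∨ ¬q), v   [□-rule on 4 via uRv]
14. ¬(¬q ∨ p) ∨ ¬q, v   [□-rule on 6 via uRv]
15. p, v   [∨-rule on 11 (branches; this branch)]
16. ¬(¬q ∨ p), v   [∨-rule on 14 (branches; this branch)]
17. ¬p, v   [¬∨-rule on 16]
Accessibility: uRu, uRv, vRu, vRv
Branch closes: p and ¬p both at v.
All branches of the tableau close; one closing branch shown above.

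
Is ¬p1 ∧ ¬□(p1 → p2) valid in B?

Tableau for the negation ¬(¬p1 ∧ ¬□(p1 → p2)):
1. ¬(¬p1 ∧ ¬□(p1 → p2)), w0
2. □(p1 → p2), w0
3. p1 → p2, w0
4. p2, w0
Accessibility: w0Rw0
The negation has an open branch (countermodel exists).

No, not valid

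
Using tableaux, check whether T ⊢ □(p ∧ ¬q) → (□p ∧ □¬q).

Valid

Tableau for the negation ¬(□(p ∧ ¬q) → (□p ∧ □¬q)):
1. ¬(□(p ∧ ¬q) → (□p ∧ □¬q)), u
2. □(p ∧ ¬q), u
3. ¬(□p ∧ □¬q), u
4. p ∧ ¬q, u
5. p, u
6. ¬q, u
7. ¬□¬q, u
8. q, v
9. p ∧ ¬q, v
10. p, v
11. ¬q, v
Accessibility: uRu, uRv, vRv
Branch closes: q and ¬q both at v.
Every branch of the negation's tableau closes; the branch above is one of them.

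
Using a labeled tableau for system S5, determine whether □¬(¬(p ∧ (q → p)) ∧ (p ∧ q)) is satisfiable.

1. □¬(¬(p ∧ (q → p)) ∧ (p ∧ q)), u
2. ¬(¬(p ∧ (q → p)) ∧ (p ∧ q)), u
3. ¬(p ∧ q), u
4. ¬q, u
Accessibility: uRu

Satisfiable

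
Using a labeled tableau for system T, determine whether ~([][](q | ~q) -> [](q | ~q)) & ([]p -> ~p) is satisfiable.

1. ~([][](q | ~q) -> [](q | ~q)) & ([]p -> ~p), 0
2. ~([][](q | ~q) -> [](q | ~q)), 0
3. []p -> ~p, 0
4. [][](q | ~q), 0
5. ~[](q | ~q), 0
6. [](q | ~q), 0
7. q | ~q, 0
8. ~p, 0
9. ~q, 0
10. ~(q | ~q), 1
11. ~q, 1
12. q, 1
Accessibility: 0R0, 0R1, 1R1
Branch closes: q and ~q both at 1.
All branches of the tableau close; one closing branch shown above.

Unsatisfiable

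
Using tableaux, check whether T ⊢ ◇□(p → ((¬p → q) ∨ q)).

Tableau for the negation ¬◇□(p → ((¬p → q) ∨ q)):
1. ¬◇□(p → ((¬p → q) ∨ q)), 0
2. ¬□(p → ((¬p → q) ∨ q)), 0   [¬◇-rule on 1 via 0R0]
3. ¬(p → ((¬p → q) ∨ q)), 1   [¬□-rule on 2: fresh world 1, 0R1]
4. p, 1   [¬→-rule on 3]
5. ¬((¬p → q) ∨ q), 1   [¬→-rule on 3]
6. ¬(¬p → q), 1   [¬∨-rule on 5]
7. ¬q, 1   [¬∨-rule on 5]
8. ¬p, 1   [¬→-rule on 6]
Accessibility: 0R0, 0R1, 1R1
Branch closes: p and ¬p both at 1.
All branches of the negation close; one closing branch shown above.

Valid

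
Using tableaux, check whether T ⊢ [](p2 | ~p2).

Valid in T

Tableau for the negation ~[](p2 | ~p2):
1. ~[](p2 | ~p2), 0
2. ~(p2 | ~p2), 1
3. ~p2, 1
4. p2, 1
Accessibility: 0R0, 0R1, 1R1
Branch closes: p2 and ~p2 both at 1.
All branches of the negation close; one closing branch shown above.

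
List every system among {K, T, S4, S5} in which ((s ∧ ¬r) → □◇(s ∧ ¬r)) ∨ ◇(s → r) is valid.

T-tableau for the negation ¬(((s ∧ ¬r) → □◇(s ∧ ¬r)) ∨ ◇(s → r)):
1. ¬(((s ∧ ¬r) → □◇(s ∧ ¬r)) ∨ ◇(s → r)), w0
2. ¬((s ∧ ¬r) → □◇(s ∧ ¬r)), w0
3. ¬◇(s → r), w0
4. s ∧ ¬r, w0
5. ¬□◇(s ∧ ¬r), w0
6. s, w0
7. ¬r, w0
8. ¬(s → r), w0
9. ¬◇(s ∧ ¬r), w1
10. ¬(s → r), w1
11. s, w1
12. ¬r, w1
13. ¬(s ∧ ¬r), w1
14. r, w1
Accessibility: w0Rw0, w0Rw1, w1Rw1
Branch closes: r and ¬r both at w1.
Every branch closes (one shown): valid in T, hence also in S4, S5 (every theorem of T is a theorem of S4 and S5).
K-tableau for the negation ¬(((s ∧ ¬r) → □◇(s ∧ ¬r)) ∨ ◇(s → r)):
1. ¬(((s ∧ ¬r) → □◇(s ∧ ¬r)) ∨ ◇(s → r)), w0
2. ¬((s ∧ ¬r) → □◇(s ∧ ¬r)), w0
3. ¬◇(s → r), w0
4. s ∧ ¬r, w0
5. ¬□◇(s ∧ ¬r), w0
6. s, w0
7. ¬r, w0
8. ¬◇(s ∧ ¬r), w1
9. ¬(s → r), w1
10. s, w1
11. ¬r, w1
Accessibility: w0Rw1
Complete open branch: countermodel on a K-frame, so not valid in K.

T, S4, S5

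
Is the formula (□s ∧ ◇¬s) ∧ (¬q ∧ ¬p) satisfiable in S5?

No, unsatisfiable

1. (□s ∧ ◇¬s) ∧ (¬q ∧ ¬p), 0
2. □s ∧ ◇¬s, 0   [∧-rule on 1]
3. ¬q ∧ ¬p, 0   [∧-rule on 1]
4. □s, 0   [∧-rule on 2]
5. ◇¬s, 0   [∧-rule on 2]
6. ¬q, 0   [∧-rule on 3]
7. ¬p, 0   [∧-rule on 3]
8. s, 0   [□-rule on 4 via 0R0]
9. ¬s, 1   [◇-rule on 5: fresh world 1, 0R1]
10. s, 1   [□-rule on 4 via 0R1]
Accessibility: 0R0, 0R1, 1R0, 1R1
Branch closes: s and ¬s both at 1.
Every branch closes; the branch above is one of them.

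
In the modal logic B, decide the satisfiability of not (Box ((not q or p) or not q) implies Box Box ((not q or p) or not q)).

1. not (Box ((not q or p) or not q) implies Box Box ((not q or p) or not q)), u
2. Box ((not q or p) or not q), u
3. not Box Box ((not q or p) or not q), u
4. (not q or p) or not q, u
5. not q, u
6. not Box ((not q or p) or not q), v
7. (not q or p) or not q, v
8. not q, v
9. not ((not q or p) or not q), w
10. not (not q or p), w
11. q, w
12. not p, w
Accessibility: uRu, uRv, vRu, vRv, vRw, wRv, wRw

Yes, satisfiable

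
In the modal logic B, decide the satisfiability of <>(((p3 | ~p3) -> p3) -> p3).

Satisfiable (open branch found)

1. <>(((p3 | ~p3) -> p3) -> p3), w0
2. ((p3 | ~p3) -> p3) -> p3, w1
3. p3, w1
Accessibility: w0Rw0, w0Rw1, w1Rw0, w1Rw1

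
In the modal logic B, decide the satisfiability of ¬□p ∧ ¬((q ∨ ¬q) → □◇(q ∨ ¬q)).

Unsatisfiable (every branch closes)

1. ¬□p ∧ ¬((q ∨ ¬q) → □◇(q ∨ ¬q)), 0
2. ¬□p, 0
3. ¬((q ∨ ¬q) → □◇(q ∨ ¬q)), 0
4. q ∨ ¬q, 0
5. ¬□◇(q ∨ ¬q), 0
6. ¬q, 0
7. ¬p, 1
8. ¬◇(q ∨ ¬q), 2
9. ¬(q ∨ ¬q), 0
10. q, 0
Accessibility: 0R0, 0R1, 0R2, 1R0, 1R1, 2R0, 2R2
Branch closes: q and ¬q both at 0.
(One branch shown.) All branches close.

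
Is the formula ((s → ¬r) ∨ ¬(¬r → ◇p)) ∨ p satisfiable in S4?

1. ((s → ¬r) ∨ ¬(¬r → ◇p)) ∨ p, 0
2. p, 0   [∨-rule on 1 (branches; this branch)]
Accessibility: 0R0

Satisfiable (open branch found)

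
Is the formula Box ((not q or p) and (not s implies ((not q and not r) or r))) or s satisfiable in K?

Satisfiable

1. Box ((not q or p) and (not s implies ((not q and not r) or r))) or s, w0
2. s, w0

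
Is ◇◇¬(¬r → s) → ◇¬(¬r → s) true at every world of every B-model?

Tableau for the negation ¬(◇◇¬(¬r → s) → ◇¬(¬r → s)):
1. ¬(◇◇¬(¬r → s) → ◇¬(¬r → s)), w0
2. ◇◇¬(¬r → s), w0
3. ¬◇¬(¬r → s), w0
4. ¬r → s, w0
5. s, w0
6. ◇¬(¬r → s), w1
7. ¬r → s, w1
8. s, w1
9. ¬(¬r → s), w2
10. ¬r, w2
11. ¬s, w2
Accessibility: w0Rw0, w0Rw1, w1Rw0, w1Rw1, w1Rw2, w2Rw1, w2Rw2
The negation has an open branch (countermodel exists).

No, not valid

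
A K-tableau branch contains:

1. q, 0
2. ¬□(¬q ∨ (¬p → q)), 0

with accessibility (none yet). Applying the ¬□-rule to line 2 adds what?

a fresh world 1 with 0R1, and ¬(¬q ∨ (¬p → q)) at 1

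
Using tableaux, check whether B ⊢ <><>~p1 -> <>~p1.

Tableau for the negation ~(<><>~p1 -> <>~p1):
1. ~(<><>~p1 -> <>~p1), u
2. <><>~p1, u
3. ~<>~p1, u
4. p1, u
5. <>~p1, v
6. p1, v
7. ~p1, w
Accessibility: uRu, uRv, vRu, vRv, vRw, wRv, wRw
The negation has an open branch (countermodel exists).

No, not valid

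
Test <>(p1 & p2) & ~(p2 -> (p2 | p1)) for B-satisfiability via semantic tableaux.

1. <>(p1 & p2) & ~(p2 -> (p2 | p1)), u
2. <>(p1 & p2), u
3. ~(p2 -> (p2 | p1)), u
4. p2, u
5. ~(p2 | p1), u
6. ~p2, u
7. ~p1, u
Accessibility: uRu
Branch closes: p2 and ~p2 both at u.
All branches of the tableau close; one closing branch shown above.

Unsatisfiable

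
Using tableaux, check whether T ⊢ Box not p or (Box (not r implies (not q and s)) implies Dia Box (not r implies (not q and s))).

Valid

Tableau for the negation not (Box not p or (Box (not r implies (not q and s)) implies Dia Box (not r implies (not q and s)))):
1. not (Box not p or (Box (not r implies (not q and s)) implies Dia Box (not r implies (not q and s)))), w0
2. not Box not p, w0   [neg-or-rule on 1]
3. not (Box (not r implies (not q and s)) implies Dia Box (not r implies (not q and s))), w0   [neg-or-rule on 1]
4. Box (not r implies (not q and s)), w0   [neg-implies-rule on 3]
5. not Dia Box (not r implies (not q and s)), w0   [neg-implies-rule on 3]
6. not r implies (not q and s), w0   [Box-rule on 4 via w0Rw0]
7. not Box (not r implies (not q and s)), w0   [neg-Dia-rule on 5 via w0Rw0]
8. not q and s, w0   [implies-rule on 6 (branches; this branch)]
9. not q, w0   [and-rule on 8]
10. s, w0   [and-rule on 8]
11. p, w1   [neg-Box-rule on 2: fresh world w1, w0Rw1]
12. not r implies (not q and s), w1   [Box-rule on 4 via w0Rw1]
13. not Box (not r implies (not q and s)), w1   [neg-Dia-rule on 5 via w0Rw1]
14. not q and s, w1   [implies-rule on 12 (branches; this branch)]
15. not q, w1   [and-rule on 14]
16. s, w1   [and-rule on 14]
17. not (not r implies (not q and s)), w2   [neg-Box-rule on 7: fresh world w2, w0Rw2]
18. not r, w2   [neg-implies-rule on 17]
19. not (not q and s), w2   [neg-implies-rule on 17]
20. not r implies (not q and s), w2   [Box-rule on 4 via w0Rw2]
21. not Box (not r implies (not q and s)), w2   [neg-Dia-rule on 5 via w0Rw2]
22. not s, w2   [neg-and-rule on 19 (branches; this branch)]
23. not q and s, w2   [implies-rule on 20 (branches; this branch)]
24. not q, w2   [and-rule on 23]
25. s, w2   [and-rule on 23]
Accessibility: w0Rw0, w0Rw1, w0Rw2, w1Rw1, w2Rw2
Branch closes: s and not s both at w2.
All branches of the negation close; one closing branch shown above.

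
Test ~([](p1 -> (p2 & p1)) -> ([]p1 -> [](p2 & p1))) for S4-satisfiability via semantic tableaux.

1. ~([](p1 -> (p2 & p1)) -> ([]p1 -> [](p2 & p1))), w0
2. [](p1 -> (p2 & p1)), w0
3. ~([]p1 -> [](p2 & p1)), w0
4. []p1, w0
5. ~[](p2 & p1), w0
6. p1 -> (p2 & p1), w0
7. p1, w0
8. p2 & p1, w0
9. p2, w0
10. ~(p2 & p1), w1
11. p1 -> (p2 & p1), w1
12. p1, w1
13. ~p2, w1
14. p2 & p1, w1
15. p2, w1
Accessibility: w0Rw0, w0Rw1, w1Rw1
Branch closes: p2 and ~p2 both at w1.
Every branch closes; the branch above is one of them.

Unsatisfiable (every branch closes)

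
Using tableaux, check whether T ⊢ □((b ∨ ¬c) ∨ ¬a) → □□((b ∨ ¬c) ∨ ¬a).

Tableau for the negation ¬(□((b ∨ ¬c) ∨ ¬a) → □□((b ∨ ¬c) ∨ ¬a)):
1. ¬(□((b ∨ ¬c) ∨ ¬a) → □□((b ∨ ¬c) ∨ ¬a)), w0
2. □((b ∨ ¬c) ∨ ¬a), w0
3. ¬□□((b ∨ ¬c) ∨ ¬a), w0
4. (b ∨ ¬c) ∨ ¬a, w0
5. ¬a, w0
6. ¬□((b ∨ ¬c) ∨ ¬a), w1
7. (b ∨ ¬c) ∨ ¬a, w1
8. ¬a, w1
9. ¬((b ∨ ¬c) ∨ ¬a), w2
10. ¬(b ∨ ¬c), w2
11. a, w2
12. ¬b, w2
13. c, w2
Accessibility: w0Rw0, w0Rw1, w1Rw1, w1Rw2, w2Rw2
The negation has an open branch (countermodel exists).

Invalid (countermodel exists)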